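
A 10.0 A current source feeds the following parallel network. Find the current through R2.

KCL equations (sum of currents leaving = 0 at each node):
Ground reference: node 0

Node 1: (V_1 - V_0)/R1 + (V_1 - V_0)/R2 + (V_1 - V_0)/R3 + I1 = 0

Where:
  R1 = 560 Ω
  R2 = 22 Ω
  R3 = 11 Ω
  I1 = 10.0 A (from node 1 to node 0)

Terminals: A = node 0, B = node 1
All resistors sit directly between nodes 0 and 1, so they are in parallel and share one voltage V; the full source current 10 A splits among them.
1/R_par = 1/560 + 1/22 + 1/11 = 0.1381 S  =>  R_par = 7.239 Ω
V = I × R_par = 10 × 7.239 = 72.39 V
I_R2 = V/R2 = 72.39/22 = 3.29 A

Final answer: 3.29 A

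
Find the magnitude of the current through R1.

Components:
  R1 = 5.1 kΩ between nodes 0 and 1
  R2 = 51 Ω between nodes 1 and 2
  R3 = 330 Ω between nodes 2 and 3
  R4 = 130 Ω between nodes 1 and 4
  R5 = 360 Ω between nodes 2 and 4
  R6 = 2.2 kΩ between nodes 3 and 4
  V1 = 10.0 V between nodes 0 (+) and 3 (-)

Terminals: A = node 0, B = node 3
Nodal analysis, taking node 3 as the 0 V reference.
Source V1 fixes V_0 = 10 V.
KCL at each unknown node (sum of currents leaving = 0; resistances in Ω):
  Node 1: (V_1 - 10)/5100 + (V_1 - V_2)/51 + (V_1 - V_4)/130 = 0
  Node 2: (V_2 - V_1)/51 + (V_2 - 0)/330 + (V_2 - V_4)/360 = 0
  Node 4: (V_4 - V_1)/130 + (V_4 - V_2)/360 + (V_4 - 0)/2200 = 0
Collecting terms (coefficients in siemens):
  0.0275·V_1 - 0.01961·V_2 - 0.007692·V_4 = 0.001961
  0.02542·V_2 - 0.01961·V_1 - 0.002778·V_4 = 0
  0.01092·V_4 - 0.007692·V_1 - 0.002778·V_2 = 0
Solving these 3 simultaneous equations (Gaussian elimination) gives:
  V_1 = 0.6012 V, V_2 = 0.5247 V, V_4 = 0.5567 V
I_R1 = (V_0 - V_1)/R1 = (10 - 0.6012)/5100 = 0.001843 A
|I_R1| = 0.001843 A

Final answer: |I_R1| = 0.001843 A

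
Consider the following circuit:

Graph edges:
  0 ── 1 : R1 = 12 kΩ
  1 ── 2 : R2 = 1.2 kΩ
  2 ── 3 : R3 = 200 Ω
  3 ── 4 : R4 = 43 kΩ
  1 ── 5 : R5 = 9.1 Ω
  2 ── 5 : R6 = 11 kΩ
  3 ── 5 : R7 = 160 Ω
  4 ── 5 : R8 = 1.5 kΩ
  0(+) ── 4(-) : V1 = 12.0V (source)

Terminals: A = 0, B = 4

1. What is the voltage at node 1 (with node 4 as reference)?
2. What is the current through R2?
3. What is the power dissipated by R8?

Nodal analysis, taking node 4 as the 0 V reference.
Source V1 fixes V_0 = 12 V.
KCL at each unknown node (sum of currents leaving = 0; resistances in Ω):
  Node 1: (V_1 - 12)/12000 + (V_1 - V_2)/1200 + (V_1 - V_5)/9.1 = 0
  Node 2: (V_2 - V_1)/1200 + (V_2 - V_3)/200 + (V_2 - V_5)/11000 = 0
  Node 3: (V_3 - V_2)/200 + (V_3 - 0)/43000 + (V_3 - V_5)/160 = 0
  Node 5: (V_5 - V_1)/9.1 + (V_5 - V_2)/11000 + (V_5 - V_3)/160 + (V_5 - 0)/1500 = 0
Collecting terms (coefficients in siemens):
  0.1108·V_1 - 0.0008333·V_2 - 0.1099·V_5 = 0.001
  0.005924·V_2 - 0.0008333·V_1 - 0.005·V_3 - 0.00009091·V_5 = 0
  0.01127·V_3 - 0.005·V_2 - 0.00625·V_5 = 0
  0.1169·V_5 - 0.1099·V_1 - 0.00009091·V_2 - 0.00625·V_3 = 0
Solving these 4 simultaneous equations (Gaussian elimination) gives:
  V_1 = 1.301 V, V_2 = 1.291 V, V_3 = 1.289 V, V_5 = 1.292 V
Part 1:
  Read off the nodal solution: V_1 = 1.301 V
Part 2:
  I_R2 = (V_1 - V_2)/R2 = (1.301 - 1.291)/1200 = 0.00000819 A
  Magnitude: I_R2 = 0.00000819 A
Part 3:
  I_R8 = (V_4 - V_5)/R8 = (0 - 1.292)/1500 = -0.0008616 A
  P_R8 = I_R8² × R8 = (-0.0008616)² × 1500 = 0.001114 W

Final answers:
1. V_1 = 1.301 V
2. I_R2 = 8.19e-06 A
3. P_R8 = 0.001114 W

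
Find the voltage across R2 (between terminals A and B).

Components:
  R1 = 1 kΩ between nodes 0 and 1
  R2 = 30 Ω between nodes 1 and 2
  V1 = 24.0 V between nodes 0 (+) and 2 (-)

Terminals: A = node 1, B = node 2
R1 and R2 are in series across V1 (node 0 → node 1 → node 2), and the output A–B is taken across R2, so this is a voltage divider.
Series current: I = V1/(R1 + R2) = 24/(1000 + 30) = 24/1030 = 0.0233 A
V_R2 = I × R2 = V1 × R2/(R1 + R2) = 24 × 30/1030 = 0.699 V

Final answer: 0.699 V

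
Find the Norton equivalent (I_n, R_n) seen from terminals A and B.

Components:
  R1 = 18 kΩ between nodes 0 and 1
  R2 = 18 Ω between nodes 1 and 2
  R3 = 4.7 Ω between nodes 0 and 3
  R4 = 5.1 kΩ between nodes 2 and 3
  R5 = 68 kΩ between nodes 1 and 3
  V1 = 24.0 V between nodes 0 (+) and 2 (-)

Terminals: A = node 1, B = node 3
Find the Thévenin equivalent first; then I_n = V_th/R_th and R_n = R_th.
Step 1 — V_th is the open-circuit voltage V_A - V_B (nothing connected across the terminals).
Nodal analysis, taking node 2 as the 0 V reference.
Source V1 fixes V_0 = 24 V.
KCL at each unknown node (sum of currents leaving = 0; resistances in Ω):
  Node 1: (V_1 - 24)/18000 + (V_1 - 0)/18 + (V_1 - V_3)/68000 = 0
  Node 3: (V_3 - 24)/4.7 + (V_3 - 0)/5100 + (V_3 - V_1)/68000 = 0
Collecting terms (coefficients in siemens):
  0.05563·V_1 - 0.00001471·V_3 = 0.001333
  0.213·V_3 - 0.00001471·V_1 = 5.106
Determinant D = (0.05563)(0.213) - (-0.00001471)(-0.00001471) = 0.01185
V_1 = [(0.001333)(0.213) - (-0.00001471)(5.106)]/D = 0.03031 V
V_3 = [(0.05563)(5.106) - (0.001333)(-0.00001471)]/D = 23.98 V
V_th = V_1 - V_3 = 0.03031 - 23.98 = -23.95 V
Step 2 — R_th: zero the source — replace V1 by a short circuit (node 2 merges into node 0) — and find the resistance seen between A (node 1) and B (node 3).
Reduce the network between node 1 (A) and node 3 (B) by series/parallel combination:
  Rp1 = R1 ‖ R2 (parallel, both between nodes 0 and 1) = 1/(1/18000 + 1/18) = 17.98 Ω
  Rp2 = R3 ‖ R4 (parallel, both between nodes 0 and 3) = 1/(1/4.7 + 1/5100) = 4.696 Ω
  Rs1 = Rp1 + Rp2 (series, joined only at node 0) = 17.98 + 4.696 = 22.68 Ω
  Rp3 = R5 ‖ Rs1 (parallel, both between nodes 1 and 3) = 1/(1/68000 + 1/22.68) = 22.67 Ω
R_th = 22.67 Ω
I_n = V_th/R_th = -23.95/22.67 = -1.056 A, and R_n = R_th = 22.67 Ω

Final answer: I_n = -1.056 A, R_n = 22.67 Ω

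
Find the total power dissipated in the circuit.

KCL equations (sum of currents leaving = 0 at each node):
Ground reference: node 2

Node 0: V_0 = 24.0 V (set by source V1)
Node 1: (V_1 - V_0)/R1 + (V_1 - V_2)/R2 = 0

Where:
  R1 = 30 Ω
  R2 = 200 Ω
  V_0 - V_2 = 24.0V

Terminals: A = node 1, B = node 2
Nodal analysis, taking node 2 as the 0 V reference.
Source V1 fixes V_0 = 24 V.
KCL at each unknown node (sum of currents leaving = 0; resistances in Ω):
  Node 1: (V_1 - 24)/30 + (V_1 - 0)/200 = 0
Collecting terms: 0.03833 × V_1 = 0.8  =>  V_1 = 20.87 V
Power in each resistor, P = (ΔV)²/R:
  P_R1 = (24 - 20.87)²/30 = 0.3267 W
  P_R2 = (20.87 - 0)²/200 = 2.178 W
P_total = P_R1 + P_R2 = 2.504 W

Final answer: 2.504 W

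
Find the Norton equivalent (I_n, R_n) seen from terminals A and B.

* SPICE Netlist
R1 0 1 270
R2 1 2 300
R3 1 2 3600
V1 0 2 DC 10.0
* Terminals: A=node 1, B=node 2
Find the Thévenin equivalent first; then I_n = V_th/R_th and R_n = R_th.
Step 1 — V_th is the open-circuit voltage V_A - V_B (nothing connected across the terminals).
Nodal analysis, taking node 2 as the 0 V reference.
Source V1 fixes V_0 = 10 V.
KCL at each unknown node (sum of currents leaving = 0; resistances in Ω):
  Node 1: (V_1 - 10)/270 + (V_1 - 0)/300 + (V_1 - 0)/3600 = 0
Collecting terms: 0.007315 × V_1 = 0.03704  =>  V_1 = 5.063 V
V_th = V_1 - V_2 = 5.063 - 0 = 5.063 V
Step 2 — R_th: zero the source — replace V1 by a short circuit (node 2 merges into node 0) — and find the resistance seen between A (node 1) and B (node 0).
Reduce the network between node 1 (A) and node 0 (B) by series/parallel combination:
  Rp1 = R1 ‖ R2 ‖ R3 (parallel, all between nodes 0 and 1) = 1/(1/270 + 1/300 + 1/3600) = 136.7 Ω
R_th = 136.7 Ω
I_n = V_th/R_th = 5.063/136.7 = 0.03704 A, and R_n = R_th = 136.7 Ω

Final answer: I_n = 0.03704 A, R_n = 136.7 Ω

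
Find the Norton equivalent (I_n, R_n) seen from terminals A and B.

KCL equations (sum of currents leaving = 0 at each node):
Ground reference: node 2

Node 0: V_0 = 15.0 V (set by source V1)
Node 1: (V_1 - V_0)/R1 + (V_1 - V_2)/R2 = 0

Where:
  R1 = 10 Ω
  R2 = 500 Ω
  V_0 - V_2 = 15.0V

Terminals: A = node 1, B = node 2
Find the Thévenin equivalent first; then I_n = V_th/R_th and R_n = R_th.
Step 1 — V_th is the open-circuit voltage V_A - V_B (nothing connected across the terminals).
Nodal analysis, taking node 2 as the 0 V reference.
Source V1 fixes V_0 = 15 V.
KCL at each unknown node (sum of currents leaving = 0; resistances in Ω):
  Node 1: (V_1 - 15)/10 + (V_1 - 0)/500 = 0
Collecting terms: 0.102 × V_1 = 1.5  =>  V_1 = 14.71 V
V_th = V_1 - V_2 = 14.71 - 0 = 14.71 V
Step 2 — R_th: zero the source — replace V1 by a short circuit (node 2 merges into node 0) — and find the resistance seen between A (node 1) and B (node 0).
Reduce the network between node 1 (A) and node 0 (B) by series/parallel combination:
  Rp1 = R1 ‖ R2 (parallel, both between nodes 0 and 1) = 1/(1/10 + 1/500) = 9.804 Ω
R_th = 9.804 Ω
I_n = V_th/R_th = 14.71/9.804 = 1.5 A, and R_n = R_th = 9.804 Ω

Final answer: I_n = 1.5 A, R_n = 9.804 Ω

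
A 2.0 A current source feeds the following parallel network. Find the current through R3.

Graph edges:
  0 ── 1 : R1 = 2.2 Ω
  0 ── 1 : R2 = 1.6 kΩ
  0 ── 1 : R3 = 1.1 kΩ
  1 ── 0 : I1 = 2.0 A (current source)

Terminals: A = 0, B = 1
All resistors sit directly between nodes 0 and 1, so they are in parallel and share one voltage V; the full source current 2 A splits among them.
1/R_par = 1/2.2 + 1/1600 + 1/1100 = 0.4561 S  =>  R_par = 2.193 Ω
V = I × R_par = 2 × 2.193 = 4.385 V
I_R3 = V/R3 = 4.385/1100 = 0.003987 A

Final answer: 0.003987 A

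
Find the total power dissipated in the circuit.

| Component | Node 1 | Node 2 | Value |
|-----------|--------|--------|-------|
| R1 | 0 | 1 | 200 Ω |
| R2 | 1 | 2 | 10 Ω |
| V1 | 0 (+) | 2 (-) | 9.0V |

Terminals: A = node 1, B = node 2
Nodal analysis, taking node 2 as the 0 V reference.
Source V1 fixes V_0 = 9 V.
KCL at each unknown node (sum of currents leaving = 0; resistances in Ω):
  Node 1: (V_1 - 9)/200 + (V_1 - 0)/10 = 0
Collecting terms: 0.105 × V_1 = 0.045  =>  V_1 = 0.4286 V
Power in each resistor, P = (ΔV)²/R:
  P_R1 = (9 - 0.4286)²/200 = 0.3673 W
  P_R2 = (0.4286 - 0)²/10 = 0.01837 W
P_total = P_R1 + P_R2 = 0.3857 W

Final answer: 0.3857 W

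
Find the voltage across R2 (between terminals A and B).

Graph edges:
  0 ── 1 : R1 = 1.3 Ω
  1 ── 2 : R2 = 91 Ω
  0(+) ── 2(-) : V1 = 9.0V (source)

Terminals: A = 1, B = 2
R1 and R2 are in series across V1 (node 0 → node 1 → node 2), and the output A–B is taken across R2, so this is a voltage divider.
Series current: I = V1/(R1 + R2) = 9/(1.3 + 91) = 9/92.3 = 0.09751 A
V_R2 = I × R2 = V1 × R2/(R1 + R2) = 9 × 91/92.3 = 8.873 V

Final answer: 8.873 V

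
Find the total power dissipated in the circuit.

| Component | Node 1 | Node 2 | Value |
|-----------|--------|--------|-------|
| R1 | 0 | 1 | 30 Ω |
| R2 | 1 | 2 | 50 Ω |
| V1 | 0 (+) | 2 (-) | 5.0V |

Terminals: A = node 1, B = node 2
Nodal analysis, taking node 2 as the 0 V reference.
Source V1 fixes V_0 = 5 V.
KCL at each unknown node (sum of currents leaving = 0; resistances in Ω):
  Node 1: (V_1 - 5)/30 + (V_1 - 0)/50 = 0
Collecting terms: 0.05333 × V_1 = 0.1667  =>  V_1 = 3.125 V
Power in each resistor, P = (ΔV)²/R:
  P_R1 = (5 - 3.125)²/30 = 0.1172 W
  P_R2 = (3.125 - 0)²/50 = 0.1953 W
P_total = P_R1 + P_R2 = 0.3125 W

Final answer: 0.3125 W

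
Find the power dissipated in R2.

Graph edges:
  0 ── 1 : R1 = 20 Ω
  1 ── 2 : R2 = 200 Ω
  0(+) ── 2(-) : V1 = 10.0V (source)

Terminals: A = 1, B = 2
Nodal analysis, taking node 2 as the 0 V reference.
Source V1 fixes V_0 = 10 V.
KCL at each unknown node (sum of currents leaving = 0; resistances in Ω):
  Node 1: (V_1 - 10)/20 + (V_1 - 0)/200 = 0
Collecting terms: 0.055 × V_1 = 0.5  =>  V_1 = 9.091 V
I_R2 = (V_1 - V_2)/R2 = (9.091 - 0)/200 = 0.04545 A
P_R2 = I_R2² × R2 = (0.04545)² × 200 = 0.4132 W

Final answer: 0.4132 W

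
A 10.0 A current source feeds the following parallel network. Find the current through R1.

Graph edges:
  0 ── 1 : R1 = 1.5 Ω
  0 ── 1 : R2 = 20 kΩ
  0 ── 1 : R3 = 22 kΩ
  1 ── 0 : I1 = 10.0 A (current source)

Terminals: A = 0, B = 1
All resistors sit directly between nodes 0 and 1, so they are in parallel and share one voltage V; the full source current 10 A splits among them.
1/R_par = 1/1.5 + 1/20000 + 1/22000 = 0.6668 S  =>  R_par = 1.5 Ω
V = I × R_par = 10 × 1.5 = 15 V
I_R1 = V/R1 = 15/1.5 = 9.999 A

Final answer: 9.999 A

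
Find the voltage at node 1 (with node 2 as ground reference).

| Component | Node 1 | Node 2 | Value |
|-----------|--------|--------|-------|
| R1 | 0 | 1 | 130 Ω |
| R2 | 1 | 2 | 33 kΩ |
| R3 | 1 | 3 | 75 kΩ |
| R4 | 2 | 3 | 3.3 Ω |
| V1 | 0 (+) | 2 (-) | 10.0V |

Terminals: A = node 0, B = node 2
Nodal analysis, taking node 2 as the 0 V reference.
Source V1 fixes V_0 = 10 V.
KCL at each unknown node (sum of currents leaving = 0; resistances in Ω):
  Node 1: (V_1 - 10)/130 + (V_1 - 0)/33000 + (V_1 - V_3)/75000 = 0
  Node 3: (V_3 - V_1)/75000 + (V_3 - 0)/3.3 = 0
Collecting terms (coefficients in siemens):
  0.007736·V_1 - 0.00001333·V_3 = 0.07692
  0.303·V_3 - 0.00001333·V_1 = 0
Determinant D = (0.007736)(0.303) - (-0.00001333)(-0.00001333) = 0.002344
V_1 = [(0.07692)(0.303) - (-0.00001333)(0)]/D = 9.944 V
V_3 = [(0.007736)(0) - (0.07692)(-0.00001333)]/D = 0.0004375 V
The requested potential is V_1 = 9.944 V.

Final answer: V_1 = 9.944 V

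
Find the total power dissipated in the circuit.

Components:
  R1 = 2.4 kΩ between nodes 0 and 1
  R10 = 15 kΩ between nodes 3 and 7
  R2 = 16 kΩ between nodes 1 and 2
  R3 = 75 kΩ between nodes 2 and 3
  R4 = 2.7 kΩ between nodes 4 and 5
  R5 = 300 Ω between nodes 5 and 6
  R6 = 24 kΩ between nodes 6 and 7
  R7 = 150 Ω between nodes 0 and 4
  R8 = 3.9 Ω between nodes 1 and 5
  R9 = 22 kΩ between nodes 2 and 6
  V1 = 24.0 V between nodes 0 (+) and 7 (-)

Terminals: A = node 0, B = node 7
Nodal analysis, taking node 7 as the 0 V reference.
Source V1 fixes V_0 = 24 V.
KCL at each unknown node (sum of currents leaving = 0; resistances in Ω):
  Node 1: (V_1 - 24)/2400 + (V_1 - V_2)/16000 + (V_1 - V_5)/3.9 = 0
  Node 2: (V_2 - V_1)/16000 + (V_2 - V_3)/75000 + (V_2 - V_6)/22000 = 0
  Node 3: (V_3 - V_2)/75000 + (V_3 - 0)/15000 = 0
  Node 4: (V_4 - V_5)/2700 + (V_4 - 24)/150 = 0
  Node 5: (V_5 - V_4)/2700 + (V_5 - V_6)/300 + (V_5 - V_1)/3.9 = 0
  Node 6: (V_6 - V_5)/300 + (V_6 - 0)/24000 + (V_6 - V_2)/22000 = 0
Collecting terms (coefficients in siemens):
  0.2569·V_1 - 0.0000625·V_2 - 0.2564·V_5 = 0.01
  0.0001213·V_2 - 0.0000625·V_1 - 0.00001333·V_3 - 0.00004545·V_6 = 0
  0.00008·V_3 - 0.00001333·V_2 = 0
  0.007037·V_4 - 0.0003704·V_5 = 0.16
  0.2601·V_5 - 0.2564·V_1 - 0.0003704·V_4 - 0.003333·V_6 = 0
  0.00342·V_6 - 0.00004545·V_2 - 0.003333·V_5 = 0
Solving these 6 simultaneous equations (Gaussian elimination) gives:
  V_1 = 22.5 V, V_2 = 20.29 V, V_3 = 3.381 V, V_4 = 23.92 V
  V_5 = 22.5 V, V_6 = 22.2 V
Power in each resistor, P = (ΔV)²/R:
  P_R1 = (24 - 22.5)²/2400 = 0.0009347 W
  P_R2 = (22.5 - 20.29)²/16000 = 0.0003071 W
  P_R3 = (20.29 - 3.381)²/75000 = 0.00381 W
  P_R4 = (23.92 - 22.5)²/2700 = 0.0007476 W
  P_R5 = (22.5 - 22.2)²/300 = 0.0003071 W
  P_R6 = (22.2 - 0)²/24000 = 0.02053 W
  P_R7 = (24 - 23.92)²/150 = 0.00004153 W
  P_R8 = (22.5 - 22.5)²/3.9 = 0.0000009194 W
  P_R9 = (20.29 - 22.2)²/22000 = 0.000166 W
  P_R10 = (3.381 - 0)²/15000 = 0.0007621 W
P_total = P_R1 + P_R2 + P_R3 + P_R4 + P_R5 + P_R6 + P_R7 + P_R8 + P_R9 + P_R10 = 0.02761 W

Final answer: 0.02761 W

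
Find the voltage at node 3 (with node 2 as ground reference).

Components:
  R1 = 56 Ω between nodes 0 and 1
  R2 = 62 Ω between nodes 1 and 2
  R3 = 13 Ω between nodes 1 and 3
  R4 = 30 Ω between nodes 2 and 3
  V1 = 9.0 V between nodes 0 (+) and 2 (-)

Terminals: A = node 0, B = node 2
Nodal analysis, taking node 2 as the 0 V reference.
Source V1 fixes V_0 = 9 V.
KCL at each unknown node (sum of currents leaving = 0; resistances in Ω):
  Node 1: (V_1 - 9)/56 + (V_1 - 0)/62 + (V_1 - V_3)/13 = 0
  Node 3: (V_3 - V_1)/13 + (V_3 - 0)/30 = 0
Collecting terms (coefficients in siemens):
  0.1109·V_1 - 0.07692·V_3 = 0.1607
  0.1103·V_3 - 0.07692·V_1 = 0
Determinant D = (0.1109)(0.1103) - (-0.07692)(-0.07692) = 0.006311
V_1 = [(0.1607)(0.1103) - (-0.07692)(0)]/D = 2.808 V
V_3 = [(0.1109)(0) - (0.1607)(-0.07692)]/D = 1.959 V
The requested potential is V_3 = 1.959 V.

Final answer: V_3 = 1.959 V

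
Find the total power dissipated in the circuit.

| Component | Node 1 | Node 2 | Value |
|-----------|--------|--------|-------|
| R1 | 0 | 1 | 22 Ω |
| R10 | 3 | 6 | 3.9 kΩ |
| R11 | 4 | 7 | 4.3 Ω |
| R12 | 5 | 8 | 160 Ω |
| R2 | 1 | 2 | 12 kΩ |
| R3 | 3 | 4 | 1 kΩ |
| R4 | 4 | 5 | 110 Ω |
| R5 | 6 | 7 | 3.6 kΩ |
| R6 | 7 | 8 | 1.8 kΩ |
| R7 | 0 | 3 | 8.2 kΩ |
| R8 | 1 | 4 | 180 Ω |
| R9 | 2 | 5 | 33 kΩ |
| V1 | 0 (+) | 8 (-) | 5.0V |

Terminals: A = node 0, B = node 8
Nodal analysis, taking node 8 as the 0 V reference.
Source V1 fixes V_0 = 5 V.
KCL at each unknown node (sum of currents leaving = 0; resistances in Ω):
  Node 1: (V_1 - 5)/22 + (V_1 - V_2)/12000 + (V_1 - V_4)/180 = 0
  Node 2: (V_2 - V_1)/12000 + (V_2 - V_5)/33000 = 0
  Node 3: (V_3 - V_4)/1000 + (V_3 - 5)/8200 + (V_3 - V_6)/3900 = 0
  Node 4: (V_4 - V_3)/1000 + (V_4 - V_5)/110 + (V_4 - V_1)/180 + (V_4 - V_7)/4.3 = 0
  Node 5: (V_5 - V_4)/110 + (V_5 - V_2)/33000 + (V_5 - 0)/160 = 0
  Node 6: (V_6 - V_7)/3600 + (V_6 - V_3)/3900 = 0
  Node 7: (V_7 - V_6)/3600 + (V_7 - 0)/1800 + (V_7 - V_4)/4.3 = 0
Collecting terms (coefficients in siemens):
  0.05109·V_1 - 0.00008333·V_2 - 0.005556·V_4 = 0.2273
  0.0001136·V_2 - 0.00008333·V_1 - 0.0000303·V_5 = 0
  0.001378·V_3 - 0.001·V_4 - 0.0002564·V_6 = 0.0006098
  0.2482·V_4 - 0.005556·V_1 - 0.001·V_3 - 0.009091·V_5 - 0.2326·V_7 = 0
  0.01537·V_5 - 0.0000303·V_2 - 0.009091·V_4 = 0
  0.0005342·V_6 - 0.0002564·V_3 - 0.0002778·V_7 = 0
  0.2334·V_7 - 0.2326·V_4 - 0.0002778·V_6 = 0
Solving these 7 simultaneous equations (Gaussian elimination) gives:
  V_1 = 4.75 V, V_2 = 3.914 V, V_3 = 2.94 V, V_4 = 2.719 V
  V_5 = 1.616 V, V_6 = 2.822 V, V_7 = 2.713 V
Power in each resistor, P = (ΔV)²/R:
  P_R1 = (5 - 4.75)²/22 = 0.002836 W
  P_R2 = (4.75 - 3.914)²/12000 = 0.00005822 W
  P_R3 = (2.94 - 2.719)²/1000 = 0.00004881 W
  P_R4 = (2.719 - 1.616)²/110 = 0.01106 W
  P_R5 = (2.822 - 2.713)²/3600 = 0.000003306 W
  P_R6 = (2.713 - 0)²/1800 = 0.004088 W
  P_R7 = (5 - 2.94)²/8200 = 0.0005176 W
  P_R8 = (4.75 - 2.719)²/180 = 0.02292 W
  P_R9 = (3.914 - 1.616)²/33000 = 0.0001601 W
  P_R10 = (2.94 - 2.822)²/3900 = 0.000003581 W
  P_R11 = (2.719 - 2.713)²/4.3 = 0.000009377 W
  P_R12 = (1.616 - 0)²/160 = 0.01632 W
P_total = P_R1 + P_R2 + P_R3 + P_R4 + P_R5 + P_R6 + P_R7 + P_R8 + P_R9 + P_R10 + P_R11 + P_R12 = 0.05803 W

Final answer: 0.05803 W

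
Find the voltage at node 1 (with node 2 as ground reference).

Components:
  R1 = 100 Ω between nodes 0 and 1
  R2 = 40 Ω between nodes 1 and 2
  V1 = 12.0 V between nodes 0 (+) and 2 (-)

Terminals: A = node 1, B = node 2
Nodal analysis, taking node 2 as the 0 V reference.
Source V1 fixes V_0 = 12 V.
KCL at each unknown node (sum of currents leaving = 0; resistances in Ω):
  Node 1: (V_1 - 12)/100 + (V_1 - 0)/40 = 0
Collecting terms: 0.035 × V_1 = 0.12  =>  V_1 = 3.429 V
The requested potential is V_1 = 3.429 V.

Final answer: V_1 = 3.429 V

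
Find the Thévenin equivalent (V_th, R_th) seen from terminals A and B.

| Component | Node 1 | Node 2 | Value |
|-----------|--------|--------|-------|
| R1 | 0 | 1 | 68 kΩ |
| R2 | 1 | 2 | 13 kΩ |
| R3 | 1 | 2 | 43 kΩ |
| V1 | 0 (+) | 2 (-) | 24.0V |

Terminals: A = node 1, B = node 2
Step 1 — V_th is the open-circuit voltage V_A - V_B (nothing connected across the terminals).
Nodal analysis, taking node 2 as the 0 V reference.
Source V1 fixes V_0 = 24 V.
KCL at each unknown node (sum of currents leaving = 0; resistances in Ω):
  Node 1: (V_1 - 24)/68000 + (V_1 - 0)/13000 + (V_1 - 0)/43000 = 0
Collecting terms: 0.0001149 × V_1 = 0.0003529  =>  V_1 = 3.072 V
V_th = V_1 - V_2 = 3.072 - 0 = 3.072 V
Step 2 — R_th: zero the source — replace V1 by a short circuit (node 2 merges into node 0) — and find the resistance seen between A (node 1) and B (node 0).
Reduce the network between node 1 (A) and node 0 (B) by series/parallel combination:
  Rp1 = R1 ‖ R2 ‖ R3 (parallel, all between nodes 0 and 1) = 1/(1/68000 + 1/13000 + 1/43000) = 8704 Ω
R_th = 8.704 kΩ

Final answer: V_th = 3.072 V, R_th = 8.704 kΩ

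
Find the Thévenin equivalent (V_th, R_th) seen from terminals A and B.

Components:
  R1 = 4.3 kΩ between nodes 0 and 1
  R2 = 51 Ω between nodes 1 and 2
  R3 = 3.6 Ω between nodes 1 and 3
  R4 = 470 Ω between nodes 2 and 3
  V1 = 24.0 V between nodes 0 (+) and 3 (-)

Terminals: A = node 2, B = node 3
Step 1 — V_th is the open-circuit voltage V_A - V_B (nothing connected across the terminals).
Nodal analysis, taking node 3 as the 0 V reference.
Source V1 fixes V_0 = 24 V.
KCL at each unknown node (sum of currents leaving = 0; resistances in Ω):
  Node 1: (V_1 - 24)/4300 + (V_1 - V_2)/51 + (V_1 - 0)/3.6 = 0
  Node 2: (V_2 - V_1)/51 + (V_2 - 0)/470 = 0
Collecting terms (coefficients in siemens):
  0.2976·V_1 - 0.01961·V_2 = 0.005581
  0.02174·V_2 - 0.01961·V_1 = 0
Determinant D = (0.2976)(0.02174) - (-0.01961)(-0.01961) = 0.006084
V_1 = [(0.005581)(0.02174) - (-0.01961)(0)]/D = 0.01994 V
V_2 = [(0.2976)(0) - (0.005581)(-0.01961)]/D = 0.01799 V
V_th = V_2 - V_3 = 0.01799 - 0 = 0.01799 V
Step 2 — R_th: zero the source — replace V1 by a short circuit (node 3 merges into node 0) — and find the resistance seen between A (node 2) and B (node 0).
Reduce the network between node 2 (A) and node 0 (B) by series/parallel combination:
  Rp1 = R1 ‖ R3 (parallel, both between nodes 0 and 1) = 1/(1/4300 + 1/3.6) = 3.597 Ω
  Rs1 = R2 + Rp1 (series, joined only at node 1) = 51 + 3.597 = 54.6 Ω
  Rp2 = R4 ‖ Rs1 (parallel, both between nodes 0 and 2) = 1/(1/470 + 1/54.6) = 48.91 Ω
R_th = 48.91 Ω

Final answer: V_th = 0.01799 V, R_th = 48.91 Ω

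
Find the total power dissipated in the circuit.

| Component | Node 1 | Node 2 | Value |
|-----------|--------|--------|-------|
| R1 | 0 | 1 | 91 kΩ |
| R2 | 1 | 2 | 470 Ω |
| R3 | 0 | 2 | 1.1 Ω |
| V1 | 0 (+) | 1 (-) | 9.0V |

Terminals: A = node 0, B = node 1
Nodal analysis, taking node 1 as the 0 V reference.
Source V1 fixes V_0 = 9 V.
KCL at each unknown node (sum of currents leaving = 0; resistances in Ω):
  Node 2: (V_2 - 0)/470 + (V_2 - 9)/1.1 = 0
Collecting terms: 0.9112 × V_2 = 8.182  =>  V_2 = 8.979 V
Power in each resistor, P = (ΔV)²/R:
  P_R1 = (9 - 0)²/91000 = 0.0008901 W
  P_R2 = (0 - 8.979)²/470 = 0.1715 W
  P_R3 = (9 - 8.979)²/1.1 = 0.0004015 W
P_total = P_R1 + P_R2 + P_R3 = 0.1728 W

Final answer: 0.1728 W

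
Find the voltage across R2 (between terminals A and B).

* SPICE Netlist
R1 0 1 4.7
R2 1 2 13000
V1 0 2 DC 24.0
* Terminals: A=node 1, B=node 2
R1 and R2 are in series across V1 (node 0 → node 1 → node 2), and the output A–B is taken across R2, so this is a voltage divider.
Series current: I = V1/(R1 + R2) = 24/(4.7 + 13000) = 24/13000 = 0.001845 A
V_R2 = I × R2 = V1 × R2/(R1 + R2) = 24 × 13000/13000 = 23.99 V

Final answer: 23.99 V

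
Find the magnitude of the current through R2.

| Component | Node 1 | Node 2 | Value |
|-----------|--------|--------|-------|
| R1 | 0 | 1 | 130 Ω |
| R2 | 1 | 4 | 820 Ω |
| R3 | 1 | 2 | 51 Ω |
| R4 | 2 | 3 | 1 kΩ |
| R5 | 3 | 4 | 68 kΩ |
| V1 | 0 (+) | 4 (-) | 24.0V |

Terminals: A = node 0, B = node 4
Nodal analysis, taking node 4 as the 0 V reference.
Source V1 fixes V_0 = 24 V.
KCL at each unknown node (sum of currents leaving = 0; resistances in Ω):
  Node 1: (V_1 - 24)/130 + (V_1 - 0)/820 + (V_1 - V_2)/51 = 0
  Node 2: (V_2 - V_1)/51 + (V_2 - V_3)/1000 = 0
  Node 3: (V_3 - V_2)/1000 + (V_3 - 0)/68000 = 0
Collecting terms (coefficients in siemens):
  0.02852·V_1 - 0.01961·V_2 = 0.1846
  0.02061·V_2 - 0.01961·V_1 - 0.001·V_3 = 0
  0.001015·V_3 - 0.001·V_2 = 0
Solving these 3 simultaneous equations (Gaussian elimination) gives:
  V_1 = 20.68 V, V_2 = 20.67 V, V_3 = 20.37 V
I_R2 = (V_1 - V_4)/R2 = (20.68 - 0)/820 = 0.02522 A
|I_R2| = 0.02522 A

Final answer: |I_R2| = 0.02522 A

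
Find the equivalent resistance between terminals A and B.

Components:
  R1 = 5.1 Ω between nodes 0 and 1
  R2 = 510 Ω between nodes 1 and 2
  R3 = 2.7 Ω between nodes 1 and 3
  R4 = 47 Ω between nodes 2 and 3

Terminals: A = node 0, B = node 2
Reduce the network between node 0 (A) and node 2 (B) by series/parallel combination:
  Rs1 = R3 + R4 (series, joined only at node 3) = 2.7 + 47 = 49.7 Ω
  Rp1 = R2 ‖ Rs1 (parallel, both between nodes 1 and 2) = 1/(1/510 + 1/49.7) = 45.29 Ω
  Rs2 = R1 + Rp1 (series, joined only at node 1) = 5.1 + 45.29 = 50.39 Ω
R_eq = 50.39 Ω

Final answer: 50.39 Ω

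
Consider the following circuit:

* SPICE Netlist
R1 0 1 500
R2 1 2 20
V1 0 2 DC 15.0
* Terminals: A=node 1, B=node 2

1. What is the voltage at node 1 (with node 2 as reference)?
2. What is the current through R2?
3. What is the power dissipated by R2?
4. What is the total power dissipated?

Nodal analysis, taking node 2 as the 0 V reference.
Source V1 fixes V_0 = 15 V.
KCL at each unknown node (sum of currents leaving = 0; resistances in Ω):
  Node 1: (V_1 - 15)/500 + (V_1 - 0)/20 = 0
Collecting terms: 0.052 × V_1 = 0.03  =>  V_1 = 0.5769 V
Part 1:
  Read off the nodal solution: V_1 = 0.5769 V
Part 2:
  I_R2 = (V_1 - V_2)/R2 = (0.5769 - 0)/20 = 0.02885 A
  Magnitude: I_R2 = 0.02885 A
Part 3:
  I_R2 = (V_1 - V_2)/R2 = (0.5769 - 0)/20 = 0.02885 A
  P_R2 = I_R2² × R2 = (0.02885)² × 20 = 0.01664 W
Part 4:
  Power in each resistor, P = (ΔV)²/R:
    P_R1 = (15 - 0.5769)²/500 = 0.4161 W
    P_R2 = (0.5769 - 0)²/20 = 0.01664 W
  P_total = P_R1 + P_R2 = 0.4327 W

Final answers:
1. V_1 = 0.5769 V
2. I_R2 = 0.02885 A
3. P_R2 = 0.01664 W
4. P_total = 0.4327 W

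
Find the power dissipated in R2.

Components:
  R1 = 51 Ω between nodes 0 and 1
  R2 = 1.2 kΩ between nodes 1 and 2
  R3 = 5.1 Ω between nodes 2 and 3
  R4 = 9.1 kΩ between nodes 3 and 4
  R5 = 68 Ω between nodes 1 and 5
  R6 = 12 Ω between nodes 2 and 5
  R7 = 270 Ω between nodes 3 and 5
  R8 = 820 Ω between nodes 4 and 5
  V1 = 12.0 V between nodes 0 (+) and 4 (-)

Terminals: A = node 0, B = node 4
Nodal analysis, taking node 4 as the 0 V reference.
Source V1 fixes V_0 = 12 V.
KCL at each unknown node (sum of currents leaving = 0; resistances in Ω):
  Node 1: (V_1 - 12)/51 + (V_1 - V_2)/1200 + (V_1 - V_5)/68 = 0
  Node 2: (V_2 - V_1)/1200 + (V_2 - V_3)/5.1 + (V_2 - V_5)/12 = 0
  Node 3: (V_3 - V_2)/5.1 + (V_3 - 0)/9100 + (V_3 - V_5)/270 = 0
  Node 5: (V_5 - V_1)/68 + (V_5 - V_2)/12 + (V_5 - V_3)/270 + (V_5 - 0)/820 = 0
Collecting terms (coefficients in siemens):
  0.03515·V_1 - 0.0008333·V_2 - 0.01471·V_5 = 0.2353
  0.2802·V_2 - 0.0008333·V_1 - 0.1961·V_3 - 0.08333·V_5 = 0
  0.1999·V_3 - 0.1961·V_2 - 0.003704·V_5 = 0
  0.103·V_5 - 0.01471·V_1 - 0.08333·V_2 - 0.003704·V_3 = 0
Solving these 4 simultaneous equations (Gaussian elimination) gives:
  V_1 = 11.29 V, V_2 = 10.4 V, V_3 = 10.39 V, V_5 = 10.4 V
I_R2 = (V_1 - V_2)/R2 = (11.29 - 10.4)/1200 = 0.0007451 A
P_R2 = I_R2² × R2 = (0.0007451)² × 1200 = 0.0006663 W

Final answer: 0.0006663 W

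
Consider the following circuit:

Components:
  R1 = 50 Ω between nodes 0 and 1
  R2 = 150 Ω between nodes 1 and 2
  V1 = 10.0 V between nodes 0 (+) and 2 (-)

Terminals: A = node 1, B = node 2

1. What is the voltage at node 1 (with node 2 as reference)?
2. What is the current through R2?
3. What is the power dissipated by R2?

Nodal analysis, taking node 2 as the 0 V reference.
Source V1 fixes V_0 = 10 V.
KCL at each unknown node (sum of currents leaving = 0; resistances in Ω):
  Node 1: (V_1 - 10)/50 + (V_1 - 0)/150 = 0
Collecting terms: 0.02667 × V_1 = 0.2  =>  V_1 = 7.5 V
Part 1:
  Read off the nodal solution: V_1 = 7.5 V
Part 2:
  I_R2 = (V_1 - V_2)/R2 = (7.5 - 0)/150 = 0.05 A
  Magnitude: I_R2 = 0.05 A
Part 3:
  I_R2 = (V_1 - V_2)/R2 = (7.5 - 0)/150 = 0.05 A
  P_R2 = I_R2² × R2 = (0.05)² × 150 = 0.375 W

Final answers:
1. V_1 = 7.5 V
2. I_R2 = 0.05 A
3. P_R2 = 0.375 W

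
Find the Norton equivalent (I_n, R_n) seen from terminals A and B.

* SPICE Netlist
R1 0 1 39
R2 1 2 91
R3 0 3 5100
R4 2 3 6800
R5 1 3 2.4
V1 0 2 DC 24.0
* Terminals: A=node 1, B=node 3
Find the Thévenin equivalent first; then I_n = V_th/R_th and R_n = R_th.
Step 1 — V_th is the open-circuit voltage V_A - V_B (nothing connected across the terminals).
Nodal analysis, taking node 2 as the 0 V reference.
Source V1 fixes V_0 = 24 V.
KCL at each unknown node (sum of currents leaving = 0; resistances in Ω):
  Node 1: (V_1 - 24)/39 + (V_1 - 0)/91 + (V_1 - V_3)/2.4 = 0
  Node 3: (V_3 - 24)/5100 + (V_3 - 0)/6800 + (V_3 - V_1)/2.4 = 0
Collecting terms (coefficients in siemens):
  0.4533·V_1 - 0.4167·V_3 = 0.6154
  0.417·V_3 - 0.4167·V_1 = 0.004706
Determinant D = (0.4533)(0.417) - (-0.4167)(-0.4167) = 0.01542
V_1 = [(0.6154)(0.417) - (-0.4167)(0.004706)]/D = 16.77 V
V_3 = [(0.4533)(0.004706) - (0.6154)(-0.4167)]/D = 16.77 V
V_th = V_1 - V_3 = 16.77 - 16.77 = 0.002516 V
Step 2 — R_th: zero the source — replace V1 by a short circuit (node 2 merges into node 0) — and find the resistance seen between A (node 1) and B (node 3).
Reduce the network between node 1 (A) and node 3 (B) by series/parallel combination:
  Rp1 = R1 ‖ R2 (parallel, both between nodes 0 and 1) = 1/(1/39 + 1/91) = 27.3 Ω
  Rp2 = R3 ‖ R4 (parallel, both between nodes 0 and 3) = 1/(1/5100 + 1/6800) = 2914 Ω
  Rs1 = Rp1 + Rp2 (series, joined only at node 0) = 27.3 + 2914 = 2942 Ω
  Rp3 = R5 ‖ Rs1 (parallel, both between nodes 1 and 3) = 1/(1/2.4 + 1/2942) = 2.398 Ω
R_th = 2.398 Ω
I_n = V_th/R_th = 0.002516/2.398 = 0.001049 A, and R_n = R_th = 2.398 Ω

Final answer: I_n = 0.001049 A, R_n = 2.398 Ω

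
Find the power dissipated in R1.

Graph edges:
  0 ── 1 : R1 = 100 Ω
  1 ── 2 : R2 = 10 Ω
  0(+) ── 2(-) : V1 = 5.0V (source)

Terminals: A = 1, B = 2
Nodal analysis, taking node 2 as the 0 V reference.
Source V1 fixes V_0 = 5 V.
KCL at each unknown node (sum of currents leaving = 0; resistances in Ω):
  Node 1: (V_1 - 5)/100 + (V_1 - 0)/10 = 0
Collecting terms: 0.11 × V_1 = 0.05  =>  V_1 = 0.4545 V
I_R1 = (V_0 - V_1)/R1 = (5 - 0.4545)/100 = 0.04545 A
P_R1 = I_R1² × R1 = (0.04545)² × 100 = 0.2066 W

Final answer: 0.2066 W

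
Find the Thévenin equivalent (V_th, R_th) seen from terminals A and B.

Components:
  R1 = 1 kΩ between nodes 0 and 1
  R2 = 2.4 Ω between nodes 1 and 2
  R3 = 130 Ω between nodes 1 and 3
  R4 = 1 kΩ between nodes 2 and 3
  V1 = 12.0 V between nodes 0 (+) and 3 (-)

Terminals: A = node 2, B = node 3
Step 1 — V_th is the open-circuit voltage V_A - V_B (nothing connected across the terminals).
Nodal analysis, taking node 3 as the 0 V reference.
Source V1 fixes V_0 = 12 V.
KCL at each unknown node (sum of currents leaving = 0; resistances in Ω):
  Node 1: (V_1 - 12)/1000 + (V_1 - V_2)/2.4 + (V_1 - 0)/130 = 0
  Node 2: (V_2 - V_1)/2.4 + (V_2 - 0)/1000 = 0
Collecting terms (coefficients in siemens):
  0.4254·V_1 - 0.4167·V_2 = 0.012
  0.4177·V_2 - 0.4167·V_1 = 0
Determinant D = (0.4254)(0.4177) - (-0.4167)(-0.4167) = 0.004047
V_1 = [(0.012)(0.4177) - (-0.4167)(0)]/D = 1.238 V
V_2 = [(0.4254)(0) - (0.012)(-0.4167)]/D = 1.235 V
V_th = V_2 - V_3 = 1.235 - 0 = 1.235 V
Step 2 — R_th: zero the source — replace V1 by a short circuit (node 3 merges into node 0) — and find the resistance seen between A (node 2) and B (node 0).
Reduce the network between node 2 (A) and node 0 (B) by series/parallel combination:
  Rp1 = R1 ‖ R3 (parallel, both between nodes 0 and 1) = 1/(1/1000 + 1/130) = 115 Ω
  Rs1 = R2 + Rp1 (series, joined only at node 1) = 2.4 + 115 = 117.4 Ω
  Rp2 = R4 ‖ Rs1 (parallel, both between nodes 0 and 2) = 1/(1/1000 + 1/117.4) = 105.1 Ω
R_th = 105.1 Ω

Final answer: V_th = 1.235 V, R_th = 105.1 Ω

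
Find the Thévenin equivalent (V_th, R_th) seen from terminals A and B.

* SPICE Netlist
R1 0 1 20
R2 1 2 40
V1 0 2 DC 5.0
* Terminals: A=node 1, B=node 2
Step 1 — V_th is the open-circuit voltage V_A - V_B (nothing connected across the terminals).
Nodal analysis, taking node 2 as the 0 V reference.
Source V1 fixes V_0 = 5 V.
KCL at each unknown node (sum of currents leaving = 0; resistances in Ω):
  Node 1: (V_1 - 5)/20 + (V_1 - 0)/40 = 0
Collecting terms: 0.075 × V_1 = 0.25  =>  V_1 = 3.333 V
V_th = V_1 - V_2 = 3.333 - 0 = 3.333 V
Step 2 — R_th: zero the source — replace V1 by a short circuit (node 2 merges into node 0) — and find the resistance seen between A (node 1) and B (node 0).
Reduce the network between node 1 (A) and node 0 (B) by series/parallel combination:
  Rp1 = R1 ‖ R2 (parallel, both between nodes 0 and 1) = 1/(1/20 + 1/40) = 13.33 Ω
R_th = 13.33 Ω

Final answer: V_th = 3.333 V, R_th = 13.33 Ω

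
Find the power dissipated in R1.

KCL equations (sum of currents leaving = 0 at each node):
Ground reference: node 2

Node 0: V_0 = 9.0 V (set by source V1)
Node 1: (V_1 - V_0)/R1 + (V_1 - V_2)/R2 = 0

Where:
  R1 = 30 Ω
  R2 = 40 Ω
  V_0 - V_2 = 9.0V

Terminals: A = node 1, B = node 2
Nodal analysis, taking node 2 as the 0 V reference.
Source V1 fixes V_0 = 9 V.
KCL at each unknown node (sum of currents leaving = 0; resistances in Ω):
  Node 1: (V_1 - 9)/30 + (V_1 - 0)/40 = 0
Collecting terms: 0.05833 × V_1 = 0.3  =>  V_1 = 5.143 V
I_R1 = (V_0 - V_1)/R1 = (9 - 5.143)/30 = 0.1286 A
P_R1 = I_R1² × R1 = (0.1286)² × 30 = 0.4959 W

Final answer: 0.4959 W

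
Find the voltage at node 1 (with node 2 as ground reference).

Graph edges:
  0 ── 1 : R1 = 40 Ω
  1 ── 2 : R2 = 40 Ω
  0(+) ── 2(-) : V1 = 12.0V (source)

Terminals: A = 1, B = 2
Nodal analysis, taking node 2 as the 0 V reference.
Source V1 fixes V_0 = 12 V.
KCL at each unknown node (sum of currents leaving = 0; resistances in Ω):
  Node 1: (V_1 - 12)/40 + (V_1 - 0)/40 = 0
Collecting terms: 0.05 × V_1 = 0.3  =>  V_1 = 6 V
The requested potential is V_1 = 6 V.

Final answer: V_1 = 6 V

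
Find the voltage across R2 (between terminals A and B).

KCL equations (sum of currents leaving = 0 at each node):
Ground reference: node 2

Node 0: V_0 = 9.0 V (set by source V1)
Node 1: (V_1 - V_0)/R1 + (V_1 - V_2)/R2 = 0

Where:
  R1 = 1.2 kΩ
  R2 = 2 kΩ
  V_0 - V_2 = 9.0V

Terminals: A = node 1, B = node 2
R1 and R2 are in series across V1 (node 0 → node 1 → node 2), and the output A–B is taken across R2, so this is a voltage divider.
Series current: I = V1/(R1 + R2) = 9/(1200 + 2000) = 9/3200 = 0.002812 A
V_R2 = I × R2 = V1 × R2/(R1 + R2) = 9 × 2000/3200 = 5.625 V

Final answer: 5.625 V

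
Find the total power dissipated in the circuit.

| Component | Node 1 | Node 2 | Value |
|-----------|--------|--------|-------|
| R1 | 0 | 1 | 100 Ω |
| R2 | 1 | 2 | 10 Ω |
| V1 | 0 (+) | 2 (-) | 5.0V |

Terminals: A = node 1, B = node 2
Nodal analysis, taking node 2 as the 0 V reference.
Source V1 fixes V_0 = 5 V.
KCL at each unknown node (sum of currents leaving = 0; resistances in Ω):
  Node 1: (V_1 - 5)/100 + (V_1 - 0)/10 = 0
Collecting terms: 0.11 × V_1 = 0.05  =>  V_1 = 0.4545 V
Power in each resistor, P = (ΔV)²/R:
  P_R1 = (5 - 0.4545)²/100 = 0.2066 W
  P_R2 = (0.4545 - 0)²/10 = 0.02066 W
P_total = P_R1 + P_R2 = 0.2273 W

Final answer: 0.2273 W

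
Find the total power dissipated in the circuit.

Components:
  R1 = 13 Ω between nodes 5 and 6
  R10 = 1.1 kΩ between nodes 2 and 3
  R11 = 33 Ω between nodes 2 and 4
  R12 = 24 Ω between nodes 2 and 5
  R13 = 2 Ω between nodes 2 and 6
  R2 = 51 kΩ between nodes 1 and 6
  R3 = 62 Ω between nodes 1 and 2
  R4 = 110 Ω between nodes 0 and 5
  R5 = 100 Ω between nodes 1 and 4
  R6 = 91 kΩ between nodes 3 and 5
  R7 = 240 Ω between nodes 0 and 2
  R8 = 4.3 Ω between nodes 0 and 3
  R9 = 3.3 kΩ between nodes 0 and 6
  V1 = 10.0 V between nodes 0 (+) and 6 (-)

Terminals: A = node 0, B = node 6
Nodal analysis, taking node 6 as the 0 V reference.
Source V1 fixes V_0 = 10 V.
KCL at each unknown node (sum of currents leaving = 0; resistances in Ω):
  Node 1: (V_1 - 0)/51000 + (V_1 - V_2)/62 + (V_1 - V_4)/100 = 0
  Node 2: (V_2 - V_1)/62 + (V_2 - 10)/240 + (V_2 - V_3)/1100 + (V_2 - V_4)/33 + (V_2 - V_5)/24 + (V_2 - 0)/2 = 0
  Node 3: (V_3 - V_5)/91000 + (V_3 - 10)/4.3 + (V_3 - V_2)/1100 = 0
  Node 4: (V_4 - V_1)/100 + (V_4 - V_2)/33 = 0
  Node 5: (V_5 - 0)/13 + (V_5 - 10)/110 + (V_5 - V_3)/91000 + (V_5 - V_2)/24 = 0
Collecting terms (coefficients in siemens):
  0.02615·V_1 - 0.01613·V_2 - 0.01·V_4 = 0
  0.5932·V_2 - 0.01613·V_1 - 0.0009091·V_3 - 0.0303·V_4 - 0.04167·V_5 = 0.04167
  0.2335·V_3 - 0.0009091·V_2 - 0.00001099·V_5 = 2.326
  0.0403·V_4 - 0.01·V_1 - 0.0303·V_2 = 0
  0.1277·V_5 - 0.04167·V_2 - 0.00001099·V_3 = 0.09091
Solving these 5 simultaneous equations (Gaussian elimination) gives:
  V_1 = 0.1507 V, V_2 = 0.1508 V, V_3 = 9.961 V, V_4 = 0.1508 V
  V_5 = 0.762 V
Power in each resistor, P = (ΔV)²/R:
  P_R1 = (0.762 - 0)²/13 = 0.04467 W
  P_R2 = (0.1507 - 0)²/51000 = 0.0000004454 W
  P_R3 = (0.1507 - 0.1508)²/62 = 0.0000000002519 W
  P_R4 = (10 - 0.762)²/110 = 0.7758 W
  P_R5 = (0.1507 - 0.1508)²/100 = 0.00000000008828 W
  P_R6 = (9.961 - 0.762)²/91000 = 0.0009299 W
  P_R7 = (10 - 0.1508)²/240 = 0.4042 W
  P_R8 = (10 - 9.961)²/4.3 = 0.0003498 W
  P_R9 = (10 - 0)²/3300 = 0.0303 W
  P_R10 = (0.1508 - 9.961)²/1100 = 0.08749 W
  P_R11 = (0.1508 - 0.1508)²/33 = 0.00000000002913 W
  P_R12 = (0.1508 - 0.762)²/24 = 0.01556 W
  P_R13 = (0.1508 - 0)²/2 = 0.01138 W
P_total = P_R1 + P_R2 + P_R3 + P_R4 + P_R5 + P_R6 + P_R7 + P_R8 + P_R9 + P_R10 + P_R11 + P_R12 + P_R13 = 1.371 W

Final answer: 1.371 W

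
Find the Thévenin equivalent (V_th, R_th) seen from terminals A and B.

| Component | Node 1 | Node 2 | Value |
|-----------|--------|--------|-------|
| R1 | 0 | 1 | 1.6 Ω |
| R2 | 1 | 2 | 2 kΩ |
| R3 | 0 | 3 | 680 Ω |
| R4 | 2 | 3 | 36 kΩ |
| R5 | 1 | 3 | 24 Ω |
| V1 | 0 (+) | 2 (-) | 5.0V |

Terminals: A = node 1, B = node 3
Step 1 — V_th is the open-circuit voltage V_A - V_B (nothing connected across the terminals).
Nodal analysis, taking node 2 as the 0 V reference.
Source V1 fixes V_0 = 5 V.
KCL at each unknown node (sum of currents leaving = 0; resistances in Ω):
  Node 1: (V_1 - 5)/1.6 + (V_1 - 0)/2000 + (V_1 - V_3)/24 = 0
  Node 3: (V_3 - 5)/680 + (V_3 - 0)/36000 + (V_3 - V_1)/24 = 0
Collecting terms (coefficients in siemens):
  0.6672·V_1 - 0.04167·V_3 = 3.125
  0.04317·V_3 - 0.04167·V_1 = 0.007353
Determinant D = (0.6672)(0.04317) - (-0.04167)(-0.04167) = 0.02706
V_1 = [(3.125)(0.04317) - (-0.04167)(0.007353)]/D = 4.996 V
V_3 = [(0.6672)(0.007353) - (3.125)(-0.04167)]/D = 4.993 V
V_th = V_1 - V_3 = 4.996 - 4.993 = 0.003072 V
Step 2 — R_th: zero the source — replace V1 by a short circuit (node 2 merges into node 0) — and find the resistance seen between A (node 1) and B (node 3).
Reduce the network between node 1 (A) and node 3 (B) by series/parallel combination:
  Rp1 = R1 ‖ R2 (parallel, both between nodes 0 and 1) = 1/(1/1.6 + 1/2000) = 1.599 Ω
  Rp2 = R3 ‖ R4 (parallel, both between nodes 0 and 3) = 1/(1/680 + 1/36000) = 667.4 Ω
  Rs1 = Rp1 + Rp2 (series, joined only at node 0) = 1.599 + 667.4 = 669 Ω
  Rp3 = R5 ‖ Rs1 (parallel, both between nodes 1 and 3) = 1/(1/24 + 1/669) = 23.17 Ω
R_th = 23.17 Ω

Final answer: V_th = 0.003072 V, R_th = 23.17 Ω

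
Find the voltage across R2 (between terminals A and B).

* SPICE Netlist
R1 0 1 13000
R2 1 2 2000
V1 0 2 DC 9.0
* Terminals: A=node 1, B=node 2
R1 and R2 are in series across V1 (node 0 → node 1 → node 2), and the output A–B is taken across R2, so this is a voltage divider.
Series current: I = V1/(R1 + R2) = 9/(13000 + 2000) = 9/15000 = 0.0006 A
V_R2 = I × R2 = V1 × R2/(R1 + R2) = 9 × 2000/15000 = 1.2 V

Final answer: 1.2 V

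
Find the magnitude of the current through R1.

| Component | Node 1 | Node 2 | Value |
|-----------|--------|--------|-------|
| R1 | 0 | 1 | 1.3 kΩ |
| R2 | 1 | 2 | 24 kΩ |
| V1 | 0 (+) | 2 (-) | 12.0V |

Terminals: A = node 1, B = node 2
Nodal analysis, taking node 2 as the 0 V reference.
Source V1 fixes V_0 = 12 V.
KCL at each unknown node (sum of currents leaving = 0; resistances in Ω):
  Node 1: (V_1 - 12)/1300 + (V_1 - 0)/24000 = 0
Collecting terms: 0.0008109 × V_1 = 0.009231  =>  V_1 = 11.38 V
I_R1 = (V_0 - V_1)/R1 = (12 - 11.38)/1300 = 0.0004743 A
|I_R1| = 0.0004743 A

Final answer: |I_R1| = 0.0004743 A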